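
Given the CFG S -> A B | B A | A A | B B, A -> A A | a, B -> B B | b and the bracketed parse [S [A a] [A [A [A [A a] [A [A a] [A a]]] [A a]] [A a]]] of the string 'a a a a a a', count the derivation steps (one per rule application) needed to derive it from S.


Every bracketed nonterminal node [X ...] in the tree is produced by exactly one rule application.
Reading the tree off as a leftmost derivation:
  Step 1: S  =>  A A   (applied S -> A A)
  Step 2: A A  =>  a A   (applied A -> a)
  Step 3: a A  =>  a A A   (applied A -> A A)
  Step 4: a A A  =>  a A A A   (applied A -> A A)
  Step 5: a A A A  =>  a A A A A   (applied A -> A A)
  Step 6: a A A A A  =>  a a A A A   (applied A -> a)
  Step 7: a a A A A  =>  a a A A A A   (applied A -> A A)
  Step 8: a a A A A A  =>  a a a A A A   (applied A -> a)
  Step 9: a a a A A A  =>  a a a a A A   (applied A -> a)
  Step 10: a a a a A A  =>  a a a a a A   (applied A -> a)
  Step 11: a a a a a A  =>  a a a a a a   (applied A -> a)
Final yield: a a a a a a
Total rewrite steps: 11

11


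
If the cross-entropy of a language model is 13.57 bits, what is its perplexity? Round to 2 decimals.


Perplexity formula: PP = 2^H
H = 13.57
PP = 2^13.57
Decompose: 2^13.57 = 2^13 * 2^0.57
2^13 = 8192, 2^0.57 ~ 1.4845236
PP ~ 8192 * 1.4845236 = 12161.2173312
Rounded to 2 decimals: 12161.22

12161.22


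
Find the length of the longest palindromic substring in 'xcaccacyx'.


Scanning 'xcaccacyx' for palindromic substrings.
Substring at positions 1-6: 'caccac'.
Check: reverse('caccac') = 'caccac' -> palindrome confirmed.
Neighbouring characters ('x' / 'y') break symmetry, so it cannot extend further.
No longer palindromic substring exists; longest length = 6

6


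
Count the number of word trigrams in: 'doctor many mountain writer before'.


Word trigrams from [5] words:
  Trigram 1: (doctor many mountain)
  Trigram 2: (many mountain writer)
  Trigram 3: (mountain writer before)
Total word trigrams: 5 - 2 = 3

3


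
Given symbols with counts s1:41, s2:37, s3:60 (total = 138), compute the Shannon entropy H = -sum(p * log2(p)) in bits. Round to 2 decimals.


Computing entropy H = -sum(p_i * log2(p_i)):
  s1: p = 41/138 = 0.2971, -p*log2(p) = 0.5202
  s2: p = 37/138 = 0.2681, -p*log2(p) = 0.5092
  s3: p = 60/138 = 0.4348, -p*log2(p) = 0.5224
H = sum of terms = 1.5518
Rounded to 2 decimals: 1.55

1.55


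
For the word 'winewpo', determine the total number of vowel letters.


Scanning each character of 'winewpo':
  Position 1: 'w' -> consonant (running count: 0)
  Position 2: 'i' -> vowel (running count: 1)
  Position 3: 'n' -> consonant (running count: 1)
  Position 4: 'e' -> vowel (running count: 2)
  Position 5: 'w' -> consonant (running count: 2)
  Position 6: 'p' -> consonant (running count: 2)
  Position 7: 'o' -> vowel (running count: 3)
Total vowels: 3

3


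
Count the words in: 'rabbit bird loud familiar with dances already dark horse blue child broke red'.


Counting words by splitting on spaces:
  Word 1: 'rabbit'
  Word 2: 'bird'
  Word 3: 'loud'
  Word 4: 'familiar'
  Word 5: 'with'
  Word 6: 'dances'
  Word 7: 'already'
  Word 8: 'dark'
  Word 9: 'horse'
  Word 10: 'blue'
  Word 11: 'child'
  Word 12: 'broke'
  Word 13: 'red'
Total words: 13

13


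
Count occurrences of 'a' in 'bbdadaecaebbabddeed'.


Scanning 'bbdadaecaebbabddeed' for 'a':
  Position 3: 'a' -> MATCH (count: 1)
  Position 5: 'a' -> MATCH (count: 2)
  Position 8: 'a' -> MATCH (count: 3)
  Position 12: 'a' -> MATCH (count: 4)
Total occurrences of 'a': 4

4


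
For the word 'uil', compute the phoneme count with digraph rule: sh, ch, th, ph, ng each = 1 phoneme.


Parsing 'uil' greedily, digraphs first:
  'u' -> vowel phoneme (phonemes so far: 1)
  'i' -> vowel phoneme (phonemes so far: 2)
  'l' -> consonant phoneme (phonemes so far: 3)
Total phonemes: 3

3


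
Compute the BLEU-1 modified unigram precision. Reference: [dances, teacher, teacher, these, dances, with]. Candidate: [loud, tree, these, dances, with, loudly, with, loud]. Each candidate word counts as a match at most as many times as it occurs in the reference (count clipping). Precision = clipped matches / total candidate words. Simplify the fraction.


Reference word counts: {'dances': 2, 'teacher': 2, 'these': 1, 'with': 1}
Checking each candidate word (with clipping):
  'loud' -> not in reference -> no match (matches: 0)
  'tree' -> not in reference -> no match (matches: 0)
  'these' -> in reference (ref count 1, used 1/1) -> match (matches: 1)
  'dances' -> in reference (ref count 2, used 1/2) -> match (matches: 2)
  'with' -> in reference (ref count 1, used 1/1) -> match (matches: 3)
  'loudly' -> not in reference -> no match (matches: 3)
  'with' -> ref count 1 already used up (1/1) -> clipped, no match (matches: 3)
  'loud' -> not in reference -> no match (matches: 3)
Clipped matches: 3, Candidate length: 8
Precision = 3/8

3/8


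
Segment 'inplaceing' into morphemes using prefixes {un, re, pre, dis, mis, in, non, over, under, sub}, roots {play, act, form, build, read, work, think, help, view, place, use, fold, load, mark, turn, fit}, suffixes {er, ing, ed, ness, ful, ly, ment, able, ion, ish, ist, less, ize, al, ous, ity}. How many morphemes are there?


Segmenting 'inplaceing' against the inventory:
  'in' -> prefix (morpheme 1)
  'place' -> root (morpheme 2)
  'ing' -> suffix (morpheme 3)
Total morphemes: 3

3


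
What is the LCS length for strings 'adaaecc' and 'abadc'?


DP table for LCS of 'adaaecc' and 'abadc':
       a  b  a  d  c
    0  0  0  0  0  0
  a 0  1  1  1  1  1
  d 0  1  1  1  2  2
  a 0  1  1  2  2  2
  a 0  1  1  2  2  2
  e 0  1  1  2  2  2
  c 0  1  1  2  2  3
  c 0  1  1  2  2  3
LCS: 'adc'
LCS length = 3

3


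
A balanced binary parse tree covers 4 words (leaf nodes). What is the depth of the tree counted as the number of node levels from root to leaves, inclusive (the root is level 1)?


In a balanced binary tree with n leaves the deepest leaf is ceil(log2(n)) edges below the root,
so counting node levels inclusive of root and leaves gives ceil(log2(n)) + 1 levels.
log2(4) = 2.0000
ceil(2.0000) = 2
levels = 2 + 1 = 3

3


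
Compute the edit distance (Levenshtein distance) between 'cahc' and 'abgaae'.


Building DP table for s1='cahc' (len 4) and s2='abgaae' (len 6):
       a  b  g  a  a  e
    0  1  2  3  4  5  6
  c 1  1  2  3  4  5  6
  a 2  1  2  3  3  4  5
  h 3  2  2  3  4  4  5
  c 4  3  3  3  4  5  5
Edit distance = dp[4][6] = 5

5


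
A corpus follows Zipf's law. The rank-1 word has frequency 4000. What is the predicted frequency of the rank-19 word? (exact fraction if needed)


Zipf's law: freq(rank) = f1 / rank
f1 = 4000, rank = 19
freq = 4000 / 19
GCD(4000, 19) = 1
Simplified: 4000/19

4000/19


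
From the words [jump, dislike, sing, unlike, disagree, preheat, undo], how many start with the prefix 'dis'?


Checking each word for prefix 'dis':
  'jump' -> no (count: 0)
  'dislike' -> YES, starts with 'dis' (count: 1)
  'sing' -> no (count: 1)
  'unlike' -> no (count: 1)
  'disagree' -> YES, starts with 'dis' (count: 2)
  'preheat' -> no (count: 2)
  'undo' -> no (count: 2)
Total with prefix 'dis': 2

2


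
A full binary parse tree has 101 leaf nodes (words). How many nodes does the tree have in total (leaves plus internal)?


Leaf nodes (terminals): 101
Internal nodes = n - 1 = 101 - 1 = 100
Total = leaves + internal = 101 + 100 = 201

201


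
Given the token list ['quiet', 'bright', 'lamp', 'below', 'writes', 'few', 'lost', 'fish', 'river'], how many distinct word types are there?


Listing all tokens and tracking unique types:
  Token 1: 'quiet' -> NEW (unique so far: 1)
  Token 2: 'bright' -> NEW (unique so far: 2)
  Token 3: 'lamp' -> NEW (unique so far: 3)
  Token 4: 'below' -> NEW (unique so far: 4)
  Token 5: 'writes' -> NEW (unique so far: 5)
  Token 6: 'few' -> NEW (unique so far: 6)
  Token 7: 'lost' -> NEW (unique so far: 7)
  Token 8: 'fish' -> NEW (unique so far: 8)
  Token 9: 'river' -> NEW (unique so far: 9)
Unique types: ('below', 'bright', 'few', 'fish', 'lamp', 'lost', 'quiet', 'river', 'writes')
Vocabulary size: 9

9


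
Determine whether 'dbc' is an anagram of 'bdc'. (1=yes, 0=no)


Sort characters of 'dbc': 'bcd'
Sort characters of 'bdc': 'bcd'
Sorted forms match -> they ARE anagrams
Result: 1

1


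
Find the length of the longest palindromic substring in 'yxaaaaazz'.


Scanning 'yxaaaaazz' for palindromic substrings.
Substring at positions 2-6: 'aaaaa'.
Check: reverse('aaaaa') = 'aaaaa' -> palindrome confirmed.
Neighbouring characters ('x' / 'z') break symmetry, so it cannot extend further.
No longer palindromic substring exists; longest length = 5

5


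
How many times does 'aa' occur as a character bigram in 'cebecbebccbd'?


Scanning 'cebecbebccbd' for bigram 'aa':
  Position 0: 'ce' -> no
  Position 1: 'eb' -> no
  Position 2: 'be' -> no
  Position 3: 'ec' -> no
  Position 4: 'cb' -> no
  Position 5: 'be' -> no
  Position 6: 'eb' -> no
  Position 7: 'bc' -> no
  Position 8: 'cc' -> no
  Position 9: 'cb' -> no
  Position 10: 'bd' -> no
Total matches: 0

0


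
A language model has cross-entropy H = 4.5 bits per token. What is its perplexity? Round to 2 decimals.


Perplexity formula: PP = 2^H
H = 4.5
PP = 2^4.5
Decompose: 2^4.5 = 2^4 * 2^0.5 = 2^4 * sqrt(2)
2^4 = 16, sqrt(2) ~ 1.4142136
PP ~ 16 * 1.4142136 = 22.6274176
Rounded to 2 decimals: 22.63

22.63


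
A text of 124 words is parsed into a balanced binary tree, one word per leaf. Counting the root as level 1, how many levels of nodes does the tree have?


In a balanced binary tree with n leaves the deepest leaf is ceil(log2(n)) edges below the root,
so counting node levels inclusive of root and leaves gives ceil(log2(n)) + 1 levels.
log2(124) = 6.9542
ceil(6.9542) = 7
levels = 7 + 1 = 8

8


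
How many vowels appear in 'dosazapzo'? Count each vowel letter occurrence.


Scanning each character of 'dosazapzo':
  Position 1: 'd' -> consonant (running count: 0)
  Position 2: 'o' -> vowel (running count: 1)
  Position 3: 's' -> consonant (running count: 1)
  Position 4: 'a' -> vowel (running count: 2)
  Position 5: 'z' -> consonant (running count: 2)
  Position 6: 'a' -> vowel (running count: 3)
  Position 7: 'p' -> consonant (running count: 3)
  Position 8: 'z' -> consonant (running count: 3)
  Position 9: 'o' -> vowel (running count: 4)
Total vowels: 4

4


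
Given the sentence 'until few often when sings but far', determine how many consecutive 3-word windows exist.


Word trigrams from [7] words:
  Trigram 1: (until few often)
  Trigram 2: (few often when)
  Trigram 3: (often when sings)
  Trigram 4: (when sings but)
  Trigram 5: (sings but far)
Total word trigrams: 7 - 2 = 5

5


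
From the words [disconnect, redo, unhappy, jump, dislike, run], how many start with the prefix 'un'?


Checking each word for prefix 'un':
  'disconnect' -> no (count: 0)
  'redo' -> no (count: 0)
  'unhappy' -> YES, starts with 'un' (count: 1)
  'jump' -> no (count: 1)
  'dislike' -> no (count: 1)
  'run' -> no (count: 1)
Total with prefix 'un': 1

1


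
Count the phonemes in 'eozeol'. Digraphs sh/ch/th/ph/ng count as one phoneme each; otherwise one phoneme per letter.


Parsing 'eozeol' greedily, digraphs first:
  'e' -> vowel phoneme (phonemes so far: 1)
  'o' -> vowel phoneme (phonemes so far: 2)
  'z' -> consonant phoneme (phonemes so far: 3)
  'e' -> vowel phoneme (phonemes so far: 4)
  'o' -> vowel phoneme (phonemes so far: 5)
  'l' -> consonant phoneme (phonemes so far: 6)
Total phonemes: 6

6


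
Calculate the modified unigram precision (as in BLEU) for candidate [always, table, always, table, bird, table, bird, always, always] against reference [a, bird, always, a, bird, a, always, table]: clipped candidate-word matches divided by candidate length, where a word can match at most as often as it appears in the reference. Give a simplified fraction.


Reference word counts: {'a': 3, 'always': 2, 'bird': 2, 'table': 1}
Checking each candidate word (with clipping):
  'always' -> in reference (ref count 2, used 1/2) -> match (matches: 1)
  'table' -> in reference (ref count 1, used 1/1) -> match (matches: 2)
  'always' -> in reference (ref count 2, used 2/2) -> match (matches: 3)
  'table' -> ref count 1 already used up (1/1) -> clipped, no match (matches: 3)
  'bird' -> in reference (ref count 2, used 1/2) -> match (matches: 4)
  'table' -> ref count 1 already used up (1/1) -> clipped, no match (matches: 4)
  'bird' -> in reference (ref count 2, used 2/2) -> match (matches: 5)
  'always' -> ref count 2 already used up (2/2) -> clipped, no match (matches: 5)
  'always' -> ref count 2 already used up (2/2) -> clipped, no match (matches: 5)
Clipped matches: 5, Candidate length: 9
Precision = 5/9

5/9


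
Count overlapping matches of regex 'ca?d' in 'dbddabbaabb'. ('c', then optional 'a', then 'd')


Pattern: ca?d means 'c', then optional 'a', then 'd'.
Scanning 'dbddabbaabb' position-by-position:
  Pos 0: window 'dbd' -> no
  Pos 1: window 'bdd' -> no
  Pos 2: window 'dda' -> no
  Pos 3: window 'dab' -> no
  Pos 4: window 'abb' -> no
  Pos 5: window 'bba' -> no
  Pos 6: window 'baa' -> no
  Pos 7: window 'aab' -> no
  Pos 8: window 'abb' -> no
  Pos 9: window 'bb' -> no
  Pos 10: window 'b' -> no
Total matches: 0

0


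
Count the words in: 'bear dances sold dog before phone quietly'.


Counting words by splitting on spaces:
  Word 1: 'bear'
  Word 2: 'dances'
  Word 3: 'sold'
  Word 4: 'dog'
  Word 5: 'before'
  Word 6: 'phone'
  Word 7: 'quietly'
Total words: 7

7


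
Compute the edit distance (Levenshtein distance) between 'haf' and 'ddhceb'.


Building DP table for s1='haf' (len 3) and s2='ddhceb' (len 6):
       d  d  h  c  e  b
    0  1  2  3  4  5  6
  h 1  1  2  2  3  4  5
  a 2  2  2  3  3  4  5
  f 3  3  3  3  4  4  5
Edit distance = dp[3][6] = 5

5


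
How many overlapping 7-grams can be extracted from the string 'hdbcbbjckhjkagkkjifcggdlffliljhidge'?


String 'hdbcbbjckhjkagkkjifcggdlffliljhidge' has length L = 35.
Number of overlapping n-grams = L - n + 1
Substituting: 35 - 7 + 1 = 29

29


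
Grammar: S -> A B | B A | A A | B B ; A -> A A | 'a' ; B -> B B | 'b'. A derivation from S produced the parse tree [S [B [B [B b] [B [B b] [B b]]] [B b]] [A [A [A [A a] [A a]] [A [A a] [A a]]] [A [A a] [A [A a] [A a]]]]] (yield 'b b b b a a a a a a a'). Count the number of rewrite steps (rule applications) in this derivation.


Every bracketed nonterminal node [X ...] in the tree is produced by exactly one rule application.
Reading the tree off as a leftmost derivation:
  Step 1: S  =>  B A   (applied S -> B A)
  Step 2: B A  =>  B B A   (applied B -> B B)
  Step 3: B B A  =>  B B B A   (applied B -> B B)
  Step 4: B B B A  =>  b B B A   (applied B -> b)
  Step 5: b B B A  =>  b B B B A   (applied B -> B B)
  Step 6: b B B B A  =>  b b B B A   (applied B -> b)
  Step 7: b b B B A  =>  b b b B A   (applied B -> b)
  Step 8: b b b B A  =>  b b b b A   (applied B -> b)
  Step 9: b b b b A  =>  b b b b A A   (applied A -> A A)
  Step 10: b b b b A A  =>  b b b b A A A   (applied A -> A A)
  Step 11: b b b b A A A  =>  b b b b A A A A   (applied A -> A A)
  Step 12: b b b b A A A A  =>  b b b b a A A A   (applied A -> a)
  Step 13: b b b b a A A A  =>  b b b b a a A A   (applied A -> a)
  Step 14: b b b b a a A A  =>  b b b b a a A A A   (applied A -> A A)
  Step 15: b b b b a a A A A  =>  b b b b a a a A A   (applied A -> a)
  Step 16: b b b b a a a A A  =>  b b b b a a a a A   (applied A -> a)
  Step 17: b b b b a a a a A  =>  b b b b a a a a A A   (applied A -> A A)
  Step 18: b b b b a a a a A A  =>  b b b b a a a a a A   (applied A -> a)
  Step 19: b b b b a a a a a A  =>  b b b b a a a a a A A   (applied A -> A A)
  Step 20: b b b b a a a a a A A  =>  b b b b a a a a a a A   (applied A -> a)
  Step 21: b b b b a a a a a a A  =>  b b b b a a a a a a a   (applied A -> a)
Final yield: b b b b a a a a a a a
Total rewrite steps: 21

21


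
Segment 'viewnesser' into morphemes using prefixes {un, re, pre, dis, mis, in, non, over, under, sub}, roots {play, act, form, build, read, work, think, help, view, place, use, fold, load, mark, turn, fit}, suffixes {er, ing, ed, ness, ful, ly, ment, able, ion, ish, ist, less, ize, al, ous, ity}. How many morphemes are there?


Segmenting 'viewnesser' against the inventory:
  'view' -> root (morpheme 1)
  'ness' -> suffix (morpheme 2)
  'er' -> suffix (morpheme 3)
Total morphemes: 3

3


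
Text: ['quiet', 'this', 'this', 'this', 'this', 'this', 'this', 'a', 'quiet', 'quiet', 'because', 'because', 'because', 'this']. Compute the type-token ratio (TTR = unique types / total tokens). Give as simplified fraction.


Tokens: 14
Unique types: ('a', 'because', 'quiet', 'this') = 4
TTR = 4/14
Simplify: divide both by 2 -> 2/7
TTR = 2/7

2/7


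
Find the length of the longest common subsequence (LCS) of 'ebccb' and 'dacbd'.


DP table for LCS of 'ebccb' and 'dacbd':
       d  a  c  b  d
    0  0  0  0  0  0
  e 0  0  0  0  0  0
  b 0  0  0  0  1  1
  c 0  0  0  1  1  1
  c 0  0  0  1  1  1
  b 0  0  0  1  2  2
LCS: 'cb'
LCS length = 2

2


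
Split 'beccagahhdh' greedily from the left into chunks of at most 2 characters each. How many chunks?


'beccagahhdh' has 11 characters.
Chunking with max size 2:
  Chunk 1: 'be' (positions 0-1)
  Chunk 2: 'cc' (positions 2-3)
  Chunk 3: 'ag' (positions 4-5)
  Chunk 4: 'ah' (positions 6-7)
  Chunk 5: 'hd' (positions 8-9)
  Chunk 6: 'h' (positions 10-10)
Total chunks: ceil(11 / 2) = 6

6


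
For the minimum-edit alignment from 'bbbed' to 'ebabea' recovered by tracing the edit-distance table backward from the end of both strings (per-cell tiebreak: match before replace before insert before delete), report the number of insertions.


Edit distance = 3. Backtracking from cell (5, 6) with preference match > replace > insert > delete,
then listing the resulting alignment 'bbbed' -> 'ebabea' left to right:
  Step 1: insert 'e' [insertion #1]
  Step 2: keep 'b'
  Step 3: replace b->a
  Step 4: keep 'b'
  Step 5: keep 'e'
  Step 6: replace d->a
Total insertions: 1

1


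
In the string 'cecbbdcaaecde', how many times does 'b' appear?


Scanning 'cecbbdcaaecde' for 'b':
  Position 3: 'b' -> MATCH (count: 1)
  Position 4: 'b' -> MATCH (count: 2)
Total occurrences of 'b': 2

2


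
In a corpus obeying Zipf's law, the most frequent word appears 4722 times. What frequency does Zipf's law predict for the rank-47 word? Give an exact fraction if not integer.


Zipf's law: freq(rank) = f1 / rank
f1 = 4722, rank = 47
freq = 4722 / 47
GCD(4722, 47) = 1
Simplified: 4722/47

4722/47


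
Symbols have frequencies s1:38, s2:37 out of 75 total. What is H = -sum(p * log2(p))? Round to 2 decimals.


Computing entropy H = -sum(p_i * log2(p_i)):
  s1: p = 38/75 = 0.5067, -p*log2(p) = 0.4970
  s2: p = 37/75 = 0.4933, -p*log2(p) = 0.5029
H = sum of terms = 0.9999
Rounded to 2 decimals: 1.00

1.00


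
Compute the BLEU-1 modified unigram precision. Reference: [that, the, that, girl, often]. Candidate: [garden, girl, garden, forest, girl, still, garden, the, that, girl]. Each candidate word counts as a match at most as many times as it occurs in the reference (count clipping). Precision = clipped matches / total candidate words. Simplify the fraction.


Reference word counts: {'girl': 1, 'often': 1, 'that': 2, 'the': 1}
Checking each candidate word (with clipping):
  'garden' -> not in reference -> no match (matches: 0)
  'girl' -> in reference (ref count 1, used 1/1) -> match (matches: 1)
  'garden' -> not in reference -> no match (matches: 1)
  'forest' -> not in reference -> no match (matches: 1)
  'girl' -> ref count 1 already used up (1/1) -> clipped, no match (matches: 1)
  'still' -> not in reference -> no match (matches: 1)
  'garden' -> not in reference -> no match (matches: 1)
  'the' -> in reference (ref count 1, used 1/1) -> match (matches: 2)
  'that' -> in reference (ref count 2, used 1/2) -> match (matches: 3)
  'girl' -> ref count 1 already used up (1/1) -> clipped, no match (matches: 3)
Clipped matches: 3, Candidate length: 10
Precision = 3/10

3/10


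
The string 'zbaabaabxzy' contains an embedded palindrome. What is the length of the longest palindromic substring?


Scanning 'zbaabaabxzy' for palindromic substrings.
Substring at positions 1-7: 'baabaab'.
Check: reverse('baabaab') = 'baabaab' -> palindrome confirmed.
Neighbouring characters ('z' / 'x') break symmetry, so it cannot extend further.
No longer palindromic substring exists; longest length = 7

7


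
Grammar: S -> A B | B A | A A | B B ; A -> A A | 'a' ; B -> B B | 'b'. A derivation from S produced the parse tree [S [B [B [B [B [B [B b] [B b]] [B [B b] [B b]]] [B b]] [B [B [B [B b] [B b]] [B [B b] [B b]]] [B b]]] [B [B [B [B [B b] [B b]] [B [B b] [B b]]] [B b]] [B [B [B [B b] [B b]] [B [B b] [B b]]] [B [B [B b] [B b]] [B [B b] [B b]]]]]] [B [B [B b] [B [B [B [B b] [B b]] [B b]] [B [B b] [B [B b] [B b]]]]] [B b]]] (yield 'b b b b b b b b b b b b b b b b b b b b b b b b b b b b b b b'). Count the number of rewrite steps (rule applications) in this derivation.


Every bracketed nonterminal node [X ...] in the tree is produced by exactly one rule application.
Reading the tree off as a leftmost derivation:
  Step 1: S  =>  B B   (applied S -> B B)
  Step 2: B B  =>  B B B   (applied B -> B B)
  Step 3: B B B  =>  B B B B   (applied B -> B B)
  Step 4: B B B B  =>  B B B B B   (applied B -> B B)
  Step 5: B B B B B  =>  B B B B B B   (applied B -> B B)
  Step 6: B B B B B B  =>  B B B B B B B   (applied B -> B B)
  Step 7: B B B B B B B  =>  b B B B B B B   (applied B -> b)
  Step 8: b B B B B B B  =>  b b B B B B B   (applied B -> b)
  Step 9: b b B B B B B  =>  b b B B B B B B   (applied B -> B B)
  Step 10: b b B B B B B B  =>  b b b B B B B B   (applied B -> b)
  Step 11: b b b B B B B B  =>  b b b b B B B B   (applied B -> b)
  Step 12: b b b b B B B B  =>  b b b b b B B B   (applied B -> b)
  Step 13: b b b b b B B B  =>  b b b b b B B B B   (applied B -> B B)
  Step 14: b b b b b B B B B  =>  b b b b b B B B B B   (applied B -> B B)
  Step 15: b b b b b B B B B B  =>  b b b b b B B B B B B   (applied B -> B B)
  Step 16: b b b b b B B B B B B  =>  b b b b b b B B B B B   (applied B -> b)
  Step 17: b b b b b b B B B B B  =>  b b b b b b b B B B B   (applied B -> b)
  Step 18: b b b b b b b B B B B  =>  b b b b b b b B B B B B   (applied B -> B B)
  Step 19: b b b b b b b B B B B B  =>  b b b b b b b b B B B B   (applied B -> b)
  Step 20: b b b b b b b b B B B B  =>  b b b b b b b b b B B B   (applied B -> b)
  Step 21: b b b b b b b b b B B B  =>  b b b b b b b b b b B B   (applied B -> b)
  Step 22: b b b b b b b b b b B B  =>  b b b b b b b b b b B B B   (applied B -> B B)
  Step 23: b b b b b b b b b b B B B  =>  b b b b b b b b b b B B B B   (applied B -> B B)
  Step 24: b b b b b b b b b b B B B B  =>  b b b b b b b b b b B B B B B   (applied B -> B B)
  Step 25: b b b b b b b b b b B B B B B  =>  b b b b b b b b b b B B B B B B   (applied B -> B B)
  Step 26: b b b b b b b b b b B B B B B B  =>  b b b b b b b b b b b B B B B B   (applied B -> b)
  Step 27: b b b b b b b b b b b B B B B B  =>  b b b b b b b b b b b b B B B B   (applied B -> b)
  Step 28: b b b b b b b b b b b b B B B B  =>  b b b b b b b b b b b b B B B B B   (applied B -> B B)
  Step 29: b b b b b b b b b b b b B B B B B  =>  b b b b b b b b b b b b b B B B B   (applied B -> b)
  Step 30: b b b b b b b b b b b b b B B B B  =>  b b b b b b b b b b b b b b B B B   (applied B -> b)
  Step 31: b b b b b b b b b b b b b b B B B  =>  b b b b b b b b b b b b b b b B B   (applied B -> b)
  Step 32: b b b b b b b b b b b b b b b B B  =>  b b b b b b b b b b b b b b b B B B   (applied B -> B B)
  Step 33: b b b b b b b b b b b b b b b B B B  =>  b b b b b b b b b b b b b b b B B B B   (applied B -> B B)
  Step 34: b b b b b b b b b b b b b b b B B B B  =>  b b b b b b b b b b b b b b b B B B B B   (applied B -> B B)
  Step 35: b b b b b b b b b b b b b b b B B B B B  =>  b b b b b b b b b b b b b b b b B B B B   (applied B -> b)
  Step 36: b b b b b b b b b b b b b b b b B B B B  =>  b b b b b b b b b b b b b b b b b B B B   (applied B -> b)
  Step 37: b b b b b b b b b b b b b b b b b B B B  =>  b b b b b b b b b b b b b b b b b B B B B   (applied B -> B B)
  Step 38: b b b b b b b b b b b b b b b b b B B B B  =>  b b b b b b b b b b b b b b b b b b B B B   (applied B -> b)
  Step 39: b b b b b b b b b b b b b b b b b b B B B  =>  b b b b b b b b b b b b b b b b b b b B B   (applied B -> b)
  Step 40: b b b b b b b b b b b b b b b b b b b B B  =>  b b b b b b b b b b b b b b b b b b b B B B   (applied B -> B B)
  Step 41: b b b b b b b b b b b b b b b b b b b B B B  =>  b b b b b b b b b b b b b b b b b b b B B B B   (applied B -> B B)
  Step 42: b b b b b b b b b b b b b b b b b b b B B B B  =>  b b b b b b b b b b b b b b b b b b b b B B B   (applied B -> b)
  Step 43: b b b b b b b b b b b b b b b b b b b b B B B  =>  b b b b b b b b b b b b b b b b b b b b b B B   (applied B -> b)
  Step 44: b b b b b b b b b b b b b b b b b b b b b B B  =>  b b b b b b b b b b b b b b b b b b b b b B B B   (applied B -> B B)
  Step 45: b b b b b b b b b b b b b b b b b b b b b B B B  =>  b b b b b b b b b b b b b b b b b b b b b b B B   (applied B -> b)
  Step 46: b b b b b b b b b b b b b b b b b b b b b b B B  =>  b b b b b b b b b b b b b b b b b b b b b b b B   (applied B -> b)
  Step 47: b b b b b b b b b b b b b b b b b b b b b b b B  =>  b b b b b b b b b b b b b b b b b b b b b b b B B   (applied B -> B B)
  Step 48: b b b b b b b b b b b b b b b b b b b b b b b B B  =>  b b b b b b b b b b b b b b b b b b b b b b b B B B   (applied B -> B B)
  Step 49: b b b b b b b b b b b b b b b b b b b b b b b B B B  =>  b b b b b b b b b b b b b b b b b b b b b b b b B B   (applied B -> b)
  Step 50: b b b b b b b b b b b b b b b b b b b b b b b b B B  =>  b b b b b b b b b b b b b b b b b b b b b b b b B B B   (applied B -> B B)
  Step 51: b b b b b b b b b b b b b b b b b b b b b b b b B B B  =>  b b b b b b b b b b b b b b b b b b b b b b b b B B B B   (applied B -> B B)
  Step 52: b b b b b b b b b b b b b b b b b b b b b b b b B B B B  =>  b b b b b b b b b b b b b b b b b b b b b b b b B B B B B   (applied B -> B B)
  Step 53: b b b b b b b b b b b b b b b b b b b b b b b b B B B B B  =>  b b b b b b b b b b b b b b b b b b b b b b b b b B B B B   (applied B -> b)
  Step 54: b b b b b b b b b b b b b b b b b b b b b b b b b B B B B  =>  b b b b b b b b b b b b b b b b b b b b b b b b b b B B B   (applied B -> b)
  Step 55: b b b b b b b b b b b b b b b b b b b b b b b b b b B B B  =>  b b b b b b b b b b b b b b b b b b b b b b b b b b b B B   (applied B -> b)
  Step 56: b b b b b b b b b b b b b b b b b b b b b b b b b b b B B  =>  b b b b b b b b b b b b b b b b b b b b b b b b b b b B B B   (applied B -> B B)
  Step 57: b b b b b b b b b b b b b b b b b b b b b b b b b b b B B B  =>  b b b b b b b b b b b b b b b b b b b b b b b b b b b b B B   (applied B -> b)
  Step 58: b b b b b b b b b b b b b b b b b b b b b b b b b b b b B B  =>  b b b b b b b b b b b b b b b b b b b b b b b b b b b b B B B   (applied B -> B B)
  Step 59: b b b b b b b b b b b b b b b b b b b b b b b b b b b b B B B  =>  b b b b b b b b b b b b b b b b b b b b b b b b b b b b b B B   (applied B -> b)
  Step 60: b b b b b b b b b b b b b b b b b b b b b b b b b b b b b B B  =>  b b b b b b b b b b b b b b b b b b b b b b b b b b b b b b B   (applied B -> b)
  Step 61: b b b b b b b b b b b b b b b b b b b b b b b b b b b b b b B  =>  b b b b b b b b b b b b b b b b b b b b b b b b b b b b b b b   (applied B -> b)
Final yield: b b b b b b b b b b b b b b b b b b b b b b b b b b b b b b b
Total rewrite steps: 61

61


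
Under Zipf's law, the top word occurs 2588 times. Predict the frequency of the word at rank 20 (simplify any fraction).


Zipf's law: freq(rank) = f1 / rank
f1 = 2588, rank = 20
freq = 2588 / 20
GCD(2588, 20) = 4
Simplified: 647/5

647/5


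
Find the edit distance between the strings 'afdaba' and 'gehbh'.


Building DP table for s1='afdaba' (len 6) and s2='gehbh' (len 5):
       g  e  h  b  h
    0  1  2  3  4  5
  a 1  1  2  3  4  5
  f 2  2  2  3  4  5
  d 3  3  3  3  4  5
  a 4  4  4  4  4  5
  b 5  5  5  5  4  5
  a 6  6  6  6  5  5
Edit distance = dp[6][5] = 5

5


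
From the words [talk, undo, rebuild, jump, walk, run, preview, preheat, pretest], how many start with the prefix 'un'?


Checking each word for prefix 'un':
  'talk' -> no (count: 0)
  'undo' -> YES, starts with 'un' (count: 1)
  'rebuild' -> no (count: 1)
  'jump' -> no (count: 1)
  'walk' -> no (count: 1)
  'run' -> no (count: 1)
  'preview' -> no (count: 1)
  'preheat' -> no (count: 1)
  'pretest' -> no (count: 1)
Total with prefix 'un': 1

1


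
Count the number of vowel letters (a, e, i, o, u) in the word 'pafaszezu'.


Scanning each character of 'pafaszezu':
  Position 1: 'p' -> consonant (running count: 0)
  Position 2: 'a' -> vowel (running count: 1)
  Position 3: 'f' -> consonant (running count: 1)
  Position 4: 'a' -> vowel (running count: 2)
  Position 5: 's' -> consonant (running count: 2)
  Position 6: 'z' -> consonant (running count: 2)
  Position 7: 'e' -> vowel (running count: 3)
  Position 8: 'z' -> consonant (running count: 3)
  Position 9: 'u' -> vowel (running count: 4)
Total vowels: 4

4


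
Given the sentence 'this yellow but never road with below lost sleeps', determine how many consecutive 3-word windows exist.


Word trigrams from [9] words:
  Trigram 1: (this yellow but)
  Trigram 2: (yellow but never)
  Trigram 3: (but never road)
  Trigram 4: (never road with)
  Trigram 5: (road with below)
  Trigram 6: (with below lost)
  Trigram 7: (below lost sleeps)
Total word trigrams: 9 - 2 = 7

7


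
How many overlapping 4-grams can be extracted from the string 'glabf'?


String 'glabf' has length L = 5.
Number of overlapping n-grams = L - n + 1
Substituting: 5 - 4 + 1 = 2

2


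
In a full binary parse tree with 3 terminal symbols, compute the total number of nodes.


Leaf nodes (terminals): 3
Internal nodes = n - 1 = 3 - 1 = 2
Total = leaves + internal = 3 + 2 = 5

5


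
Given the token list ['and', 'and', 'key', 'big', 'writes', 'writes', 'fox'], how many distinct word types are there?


Listing all tokens and tracking unique types:
  Token 1: 'and' -> NEW (unique so far: 1)
  Token 2: 'and' -> duplicate (unique so far: 1)
  Token 3: 'key' -> NEW (unique so far: 2)
  Token 4: 'big' -> NEW (unique so far: 3)
  Token 5: 'writes' -> NEW (unique so far: 4)
  Token 6: 'writes' -> duplicate (unique so far: 4)
  Token 7: 'fox' -> NEW (unique so far: 5)
Unique types: ('and', 'big', 'fox', 'key', 'writes')
Vocabulary size: 5

5


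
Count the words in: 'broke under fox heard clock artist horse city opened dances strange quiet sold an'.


Counting words by splitting on spaces:
  Word 1: 'broke'
  Word 2: 'under'
  Word 3: 'fox'
  Word 4: 'heard'
  Word 5: 'clock'
  Word 6: 'artist'
  Word 7: 'horse'
  Word 8: 'city'
  Word 9: 'opened'
  Word 10: 'dances'
  Word 11: 'strange'
  Word 12: 'quiet'
  Word 13: 'sold'
  Word 14: 'an'
Total words: 14

14


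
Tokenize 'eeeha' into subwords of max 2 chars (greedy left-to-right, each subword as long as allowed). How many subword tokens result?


'eeeha' has 5 characters.
Chunking with max size 2:
  Chunk 1: 'ee' (positions 0-1)
  Chunk 2: 'eh' (positions 2-3)
  Chunk 3: 'a' (positions 4-4)
Total chunks: ceil(5 / 2) = 3

3


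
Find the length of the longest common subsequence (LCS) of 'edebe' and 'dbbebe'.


DP table for LCS of 'edebe' and 'dbbebe':
       d  b  b  e  b  e
    0  0  0  0  0  0  0
  e 0  0  0  0  1  1  1
  d 0  1  1  1  1  1  1
  e 0  1  1  1  2  2  2
  b 0  1  2  2  2  3  3
  e 0  1  2  2  3  3  4
LCS: 'debe'
LCS length = 4

4


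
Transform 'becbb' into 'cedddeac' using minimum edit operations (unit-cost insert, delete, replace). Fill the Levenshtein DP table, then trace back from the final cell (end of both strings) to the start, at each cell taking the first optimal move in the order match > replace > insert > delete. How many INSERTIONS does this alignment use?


Edit distance = 7. Backtracking from cell (5, 8) with preference match > replace > insert > delete,
then listing the resulting alignment 'becbb' -> 'cedddeac' left to right:
  Step 1: replace b->c
  Step 2: keep 'e'
  Step 3: insert 'd' [insertion #1]
  Step 4: insert 'd' [insertion #2]
  Step 5: insert 'd' [insertion #3]
  Step 6: replace c->e
  Step 7: replace b->a
  Step 8: replace b->c
Total insertions: 3

3


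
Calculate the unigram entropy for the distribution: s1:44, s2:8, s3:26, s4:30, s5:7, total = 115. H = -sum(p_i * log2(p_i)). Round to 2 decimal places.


Computing entropy H = -sum(p_i * log2(p_i)):
  s1: p = 44/115 = 0.3826, -p*log2(p) = 0.5303
  s2: p = 8/115 = 0.0696, -p*log2(p) = 0.2675
  s3: p = 26/115 = 0.2261, -p*log2(p) = 0.4850
  s4: p = 30/115 = 0.2609, -p*log2(p) = 0.5057
  s5: p = 7/115 = 0.0609, -p*log2(p) = 0.2458
H = sum of terms = 2.0343
Rounded to 2 decimals: 2.03

2.03


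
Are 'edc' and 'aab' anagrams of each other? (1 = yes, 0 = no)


Sort characters of 'edc': 'cde'
Sort characters of 'aab': 'aab'
Sorted forms differ -> they are NOT anagrams
Result: 0

0


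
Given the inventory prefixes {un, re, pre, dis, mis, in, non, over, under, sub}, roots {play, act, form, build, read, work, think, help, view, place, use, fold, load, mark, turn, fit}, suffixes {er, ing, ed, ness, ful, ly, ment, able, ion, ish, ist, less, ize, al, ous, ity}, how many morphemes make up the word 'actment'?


Segmenting 'actment' against the inventory:
  'act' -> root (morpheme 1)
  'ment' -> suffix (morpheme 2)
Total morphemes: 2

2


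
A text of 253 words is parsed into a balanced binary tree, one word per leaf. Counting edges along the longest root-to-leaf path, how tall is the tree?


In a balanced binary tree with n leaves the deepest leaf is ceil(log2(n)) edges below the root.
log2(253) = 7.9830
ceil(7.9830) = 8
height (edges) = 8

8


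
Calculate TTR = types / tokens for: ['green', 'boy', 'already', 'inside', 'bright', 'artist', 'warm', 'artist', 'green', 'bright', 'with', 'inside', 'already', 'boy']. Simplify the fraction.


Tokens: 14
Unique types: ('already', 'artist', 'boy', 'bright', 'green', 'inside', 'warm', 'with') = 8
TTR = 8/14
Simplify: divide both by 2 -> 4/7
TTR = 4/7

4/7


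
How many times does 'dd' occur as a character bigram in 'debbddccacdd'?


Scanning 'debbddccacdd' for bigram 'dd':
  Position 0: 'de' -> no
  Position 1: 'eb' -> no
  Position 2: 'bb' -> no
  Position 3: 'bd' -> no
  Position 4: 'dd' -> MATCH
  Position 5: 'dc' -> no
  Position 6: 'cc' -> no
  Position 7: 'ca' -> no
  Position 8: 'ac' -> no
  Position 9: 'cd' -> no
  Position 10: 'dd' -> MATCH
Total matches: 2

2


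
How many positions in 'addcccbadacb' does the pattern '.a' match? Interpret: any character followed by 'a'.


Pattern: .a means any character followed by 'a'.
Scanning 'addcccbadacb' position-by-position:
  Pos 0: window 'ad' -> no
  Pos 1: window 'dd' -> no
  Pos 2: window 'dc' -> no
  Pos 3: window 'cc' -> no
  Pos 4: window 'cc' -> no
  Pos 5: window 'cb' -> no
  Pos 6: window 'ba' -> MATCH
  Pos 7: window 'ad' -> no
  Pos 8: window 'da' -> MATCH
  Pos 9: window 'ac' -> no
  Pos 10: window 'cb' -> no
  Pos 11: window 'b' -> no
Total matches: 2

2


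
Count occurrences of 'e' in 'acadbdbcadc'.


Scanning 'acadbdbcadc' for 'e':
  No matches found.
Total occurrences of 'e': 0

0


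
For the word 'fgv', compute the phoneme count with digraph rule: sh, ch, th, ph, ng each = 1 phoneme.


Parsing 'fgv' greedily, digraphs first:
  'f' -> consonant phoneme (phonemes so far: 1)
  'g' -> consonant phoneme (phonemes so far: 2)
  'v' -> consonant phoneme (phonemes so far: 3)
Total phonemes: 3

3


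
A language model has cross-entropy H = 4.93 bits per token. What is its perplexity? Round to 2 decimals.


Perplexity formula: PP = 2^H
H = 4.93
PP = 2^4.93
Decompose: 2^4.93 = 2^4 * 2^0.93
2^4 = 16, 2^0.93 ~ 1.9052760
PP ~ 16 * 1.9052760 = 30.4844160
Rounded to 2 decimals: 30.48

30.48


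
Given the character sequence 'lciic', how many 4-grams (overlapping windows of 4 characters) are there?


String 'lciic' has length L = 5.
Number of overlapping n-grams = L - n + 1
Substituting: 5 - 4 + 1 = 2

2


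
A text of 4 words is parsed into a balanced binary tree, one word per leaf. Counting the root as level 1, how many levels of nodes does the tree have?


In a balanced binary tree with n leaves the deepest leaf is ceil(log2(n)) edges below the root,
so counting node levels inclusive of root and leaves gives ceil(log2(n)) + 1 levels.
log2(4) = 2.0000
ceil(2.0000) = 2
levels = 2 + 1 = 3

3


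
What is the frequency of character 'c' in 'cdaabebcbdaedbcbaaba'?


Scanning 'cdaabebcbdaedbcbaaba' for 'c':
  Position 0: 'c' -> MATCH (count: 1)
  Position 7: 'c' -> MATCH (count: 2)
  Position 14: 'c' -> MATCH (count: 3)
Total occurrences of 'c': 3

3


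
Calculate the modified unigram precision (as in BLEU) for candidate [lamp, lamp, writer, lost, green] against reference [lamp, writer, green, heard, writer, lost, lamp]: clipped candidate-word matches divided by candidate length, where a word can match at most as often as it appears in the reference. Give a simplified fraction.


Reference word counts: {'green': 1, 'heard': 1, 'lamp': 2, 'lost': 1, 'writer': 2}
Checking each candidate word (with clipping):
  'lamp' -> in reference (ref count 2, used 1/2) -> match (matches: 1)
  'lamp' -> in reference (ref count 2, used 2/2) -> match (matches: 2)
  'writer' -> in reference (ref count 2, used 1/2) -> match (matches: 3)
  'lost' -> in reference (ref count 1, used 1/1) -> match (matches: 4)
  'green' -> in reference (ref count 1, used 1/1) -> match (matches: 5)
Clipped matches: 5, Candidate length: 5
Precision = 5/5 = 1

1


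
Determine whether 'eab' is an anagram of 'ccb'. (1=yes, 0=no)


Sort characters of 'eab': 'abe'
Sort characters of 'ccb': 'bcc'
Sorted forms differ -> they are NOT anagrams
Result: 0

0


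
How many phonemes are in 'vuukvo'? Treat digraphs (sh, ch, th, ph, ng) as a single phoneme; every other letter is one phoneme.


Parsing 'vuukvo' greedily, digraphs first:
  'v' -> consonant phoneme (phonemes so far: 1)
  'u' -> vowel phoneme (phonemes so far: 2)
  'u' -> vowel phoneme (phonemes so far: 3)
  'k' -> consonant phoneme (phonemes so far: 4)
  'v' -> consonant phoneme (phonemes so far: 5)
  'o' -> vowel phoneme (phonemes so far: 6)
Total phonemes: 6

6


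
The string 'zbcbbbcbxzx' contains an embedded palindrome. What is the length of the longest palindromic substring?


Scanning 'zbcbbbcbxzx' for palindromic substrings.
Substring at positions 1-7: 'bcbbbcb'.
Check: reverse('bcbbbcb') = 'bcbbbcb' -> palindrome confirmed.
Neighbouring characters ('z' / 'x') break symmetry, so it cannot extend further.
No longer palindromic substring exists; longest length = 7

7


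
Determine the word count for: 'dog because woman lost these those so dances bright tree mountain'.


Counting words by splitting on spaces:
  Word 1: 'dog'
  Word 2: 'because'
  Word 3: 'woman'
  Word 4: 'lost'
  Word 5: 'these'
  Word 6: 'those'
  Word 7: 'so'
  Word 8: 'dances'
  Word 9: 'bright'
  Word 10: 'tree'
  Word 11: 'mountain'
Total words: 11

11


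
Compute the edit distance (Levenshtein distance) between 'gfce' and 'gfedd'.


Building DP table for s1='gfce' (len 4) and s2='gfedd' (len 5):
       g  f  e  d  d
    0  1  2  3  4  5
  g 1  0  1  2  3  4
  f 2  1  0  1  2  3
  c 3  2  1  1  2  3
  e 4  3  2  1  2  3
Edit distance = dp[4][5] = 3

3


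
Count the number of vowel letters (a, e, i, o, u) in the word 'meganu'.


Scanning each character of 'meganu':
  Position 1: 'm' -> consonant (running count: 0)
  Position 2: 'e' -> vowel (running count: 1)
  Position 3: 'g' -> consonant (running count: 1)
  Position 4: 'a' -> vowel (running count: 2)
  Position 5: 'n' -> consonant (running count: 2)
  Position 6: 'u' -> vowel (running count: 3)
Total vowels: 3

3
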